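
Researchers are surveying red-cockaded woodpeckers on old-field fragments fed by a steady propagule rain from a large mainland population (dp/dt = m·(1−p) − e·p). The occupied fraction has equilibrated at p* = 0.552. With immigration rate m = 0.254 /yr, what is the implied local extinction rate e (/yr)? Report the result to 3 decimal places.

0.206

At equilibrium m(1−p*) = e·p*, so e = m(1−p*)/p*.
e = 0.254 × 0.4480 / 0.552 = 0.2061.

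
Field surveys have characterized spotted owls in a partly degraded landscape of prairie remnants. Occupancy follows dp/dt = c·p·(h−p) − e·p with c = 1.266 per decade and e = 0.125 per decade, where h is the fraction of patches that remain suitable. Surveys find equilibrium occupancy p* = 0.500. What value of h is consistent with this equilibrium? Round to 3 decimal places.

At equilibrium c(h−p*) = e, so h = p* + e/c.
h = 0.500 + 0.125/1.266 = 0.500 + 0.0987 = 0.5987.

0.599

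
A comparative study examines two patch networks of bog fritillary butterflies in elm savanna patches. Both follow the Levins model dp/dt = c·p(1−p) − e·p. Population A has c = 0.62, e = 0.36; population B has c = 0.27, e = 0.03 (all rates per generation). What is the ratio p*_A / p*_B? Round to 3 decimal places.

A: p*_A = 1 − 0.36/0.62 = 0.4194.
B: p*_B = 1 − 0.03/0.27 = 0.8889.
p*_A / p*_B = 0.4194/0.8889 = 0.4718.

0.472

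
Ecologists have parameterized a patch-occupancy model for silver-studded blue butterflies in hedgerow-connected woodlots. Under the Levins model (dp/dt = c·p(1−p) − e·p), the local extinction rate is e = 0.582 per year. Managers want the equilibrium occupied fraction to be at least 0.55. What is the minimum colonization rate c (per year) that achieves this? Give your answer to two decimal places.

1.29

p* = 1 − e/c ≥ 0.55 requires e/c ≤ 0.4500, i.e. c ≥ e/0.4500.
c_min = 0.582/0.4500 = 1.2933.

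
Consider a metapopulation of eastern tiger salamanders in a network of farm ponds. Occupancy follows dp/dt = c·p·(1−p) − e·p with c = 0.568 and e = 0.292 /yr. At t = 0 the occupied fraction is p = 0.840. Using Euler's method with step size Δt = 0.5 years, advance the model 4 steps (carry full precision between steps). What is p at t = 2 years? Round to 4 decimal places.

0.6241

Update rule: p ← p + [c·p·(1−p) − e·p]·Δt with Δt = 0.5.
p: 0.84000 → 0.75553  (Δp = -0.08447)
p: 0.75553 → 0.69768  (Δp = -0.05785)
p: 0.69768 → 0.65572  (Δp = -0.04196)
p: 0.65572 → 0.62410  (Δp = -0.03162)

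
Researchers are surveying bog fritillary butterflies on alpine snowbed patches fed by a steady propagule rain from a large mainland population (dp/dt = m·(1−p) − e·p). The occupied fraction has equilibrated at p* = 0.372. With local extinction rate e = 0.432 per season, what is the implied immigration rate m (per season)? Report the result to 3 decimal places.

0.256

At equilibrium m(1−p*) = e·p*, so m = e·p*/(1−p*).
m = 0.432 × 0.372 / 0.6280 = 0.1607/0.6280 = 0.2559.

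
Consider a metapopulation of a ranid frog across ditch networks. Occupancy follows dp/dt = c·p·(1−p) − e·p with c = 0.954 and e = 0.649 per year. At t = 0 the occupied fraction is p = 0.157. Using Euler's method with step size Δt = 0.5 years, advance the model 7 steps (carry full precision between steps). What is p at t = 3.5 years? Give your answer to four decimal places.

Update rule: p ← p + [c·p·(1−p) − e·p]·Δt with Δt = 0.5.
p: 0.15700 → 0.16918  (Δp = +0.01218)
p: 0.16918 → 0.18133  (Δp = +0.01215)
p: 0.18133 → 0.19330  (Δp = +0.01197)
p: 0.19330 → 0.20496  (Δp = +0.01166)
p: 0.20496 → 0.21617  (Δp = +0.01122)
p: 0.21617 → 0.22685  (Δp = +0.01068)
p: 0.22685 → 0.23690  (Δp = +0.01005)

0.2369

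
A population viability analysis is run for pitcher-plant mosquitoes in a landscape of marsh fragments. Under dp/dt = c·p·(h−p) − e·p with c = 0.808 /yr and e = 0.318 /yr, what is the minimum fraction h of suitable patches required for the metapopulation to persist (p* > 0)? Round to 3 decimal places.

p* = h − e/c is positive only when h > e/c.
h_min = e/c = 0.318/0.808 = 0.3936.

0.394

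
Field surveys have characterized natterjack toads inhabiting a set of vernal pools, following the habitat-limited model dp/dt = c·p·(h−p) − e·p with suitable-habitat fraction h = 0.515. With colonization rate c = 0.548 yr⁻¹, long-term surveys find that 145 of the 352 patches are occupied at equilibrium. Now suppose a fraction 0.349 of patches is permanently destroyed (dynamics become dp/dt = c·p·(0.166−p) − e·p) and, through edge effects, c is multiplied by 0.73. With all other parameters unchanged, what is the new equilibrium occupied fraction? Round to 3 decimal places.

0.025

Observed p* = 145/352 = 0.41193.
Balance c(h−p*) = e gives e = 0.548×(0.515 − 0.41193) = 0.05648.
New p* = 0.166 − e/c = 0.166 − 0.05648/0.40004 = 0.02481.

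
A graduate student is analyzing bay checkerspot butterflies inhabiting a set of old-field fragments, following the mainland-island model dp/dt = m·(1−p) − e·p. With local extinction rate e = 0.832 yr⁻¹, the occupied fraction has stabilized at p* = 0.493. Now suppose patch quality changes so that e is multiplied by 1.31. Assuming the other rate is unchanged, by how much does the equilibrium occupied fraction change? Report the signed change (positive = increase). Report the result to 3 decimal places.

-0.067

Balance m(1−p*) = e·p* gives m = e·p*/(1−p*) = 0.832×0.49300/0.50700 = 0.80903.
New p* = m/(m+e) = 0.80903/(0.80903+1.08992) = 0.42604.
Δp* = 0.42604 − 0.49300 = -0.06696.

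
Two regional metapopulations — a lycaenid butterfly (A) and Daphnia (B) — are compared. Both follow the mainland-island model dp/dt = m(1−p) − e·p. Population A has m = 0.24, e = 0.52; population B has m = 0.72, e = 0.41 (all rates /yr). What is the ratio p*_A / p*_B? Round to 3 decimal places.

0.496

A: p*_A = m/(m+e) = 0.24/0.7600 = 0.3158.
B: p*_B = 0.72/1.1300 = 0.6372.
p*_A / p*_B = 0.3158/0.6372 = 0.4956.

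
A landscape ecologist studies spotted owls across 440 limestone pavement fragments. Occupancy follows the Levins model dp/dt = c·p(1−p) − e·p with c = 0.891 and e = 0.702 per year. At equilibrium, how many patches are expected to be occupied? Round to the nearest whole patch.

93

p* = 1 − e/c = 1 − 0.702/0.891 = 0.2121.
Expected occupied patches = N × p* = 440 × 0.2121 = 93.33 ≈ 93.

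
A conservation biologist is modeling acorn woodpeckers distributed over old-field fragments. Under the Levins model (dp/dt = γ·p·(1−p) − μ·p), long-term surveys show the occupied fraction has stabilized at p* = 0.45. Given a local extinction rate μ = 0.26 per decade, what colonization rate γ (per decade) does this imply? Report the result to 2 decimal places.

0.47

At equilibrium γ(1−p*) = μ, so γ = μ/(1−p*).
γ = 0.26/(1 − 0.45) = 0.26/0.5500 = 0.4727.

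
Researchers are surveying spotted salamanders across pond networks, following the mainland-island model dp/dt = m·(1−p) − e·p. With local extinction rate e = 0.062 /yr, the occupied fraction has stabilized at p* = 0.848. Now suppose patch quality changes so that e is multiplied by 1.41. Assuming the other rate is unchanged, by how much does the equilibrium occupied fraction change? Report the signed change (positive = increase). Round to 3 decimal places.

-0.050

Balance m(1−p*) = e·p* gives m = e·p*/(1−p*) = 0.062×0.84800/0.15200 = 0.34589.
New p* = m/(m+e) = 0.34589/(0.34589+0.08742) = 0.79825.
Δp* = 0.79825 − 0.84800 = -0.04975.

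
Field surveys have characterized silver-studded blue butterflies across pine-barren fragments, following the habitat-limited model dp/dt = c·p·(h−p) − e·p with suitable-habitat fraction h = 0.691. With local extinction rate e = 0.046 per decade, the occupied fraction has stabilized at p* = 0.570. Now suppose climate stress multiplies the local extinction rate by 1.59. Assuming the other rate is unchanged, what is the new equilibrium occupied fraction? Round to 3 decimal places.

Balance c(h−p*) = e gives c = e/(0.691 − 0.57000) = 0.046/0.12100 = 0.38017.
New p* = 0.691 − e/c = 0.691 − 0.07314/0.38017 = 0.49861.

0.499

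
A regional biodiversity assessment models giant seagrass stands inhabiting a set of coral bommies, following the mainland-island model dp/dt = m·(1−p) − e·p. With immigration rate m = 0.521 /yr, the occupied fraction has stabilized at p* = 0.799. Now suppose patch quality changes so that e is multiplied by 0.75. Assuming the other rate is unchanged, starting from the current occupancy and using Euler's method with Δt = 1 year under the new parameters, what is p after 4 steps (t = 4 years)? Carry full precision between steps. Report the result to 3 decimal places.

0.840

Balance m(1−p*) = e·p* gives e = m(1−p*)/p* = 0.521×0.20100/0.79900 = 0.13107.
Starting from p₀ = 0.79900; update p ← p + (dp/dt)·Δt with the new parameters.
  1  |  dp/dt·Δt = +0.026180  |  p_1 = 0.825180
  2  |  dp/dt·Δt = +0.009967  |  p_2 = 0.835147
  3  |  dp/dt·Δt = +0.003794  |  p_3 = 0.838941
  4  |  dp/dt·Δt = +0.001445  |  p_4 = 0.840386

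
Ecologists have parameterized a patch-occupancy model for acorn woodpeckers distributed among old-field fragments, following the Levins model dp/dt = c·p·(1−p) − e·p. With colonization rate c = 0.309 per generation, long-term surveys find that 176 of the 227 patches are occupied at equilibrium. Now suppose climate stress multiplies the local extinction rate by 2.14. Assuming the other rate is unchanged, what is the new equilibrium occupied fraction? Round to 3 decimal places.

Observed p* = 176/227 = 0.77533.
Balance c(1−p*) = e gives e = 0.309×(1 − 0.77533) = 0.06942.
New p* = 1 − e/c = 1 − 0.14856/0.30900 = 0.51922.

0.519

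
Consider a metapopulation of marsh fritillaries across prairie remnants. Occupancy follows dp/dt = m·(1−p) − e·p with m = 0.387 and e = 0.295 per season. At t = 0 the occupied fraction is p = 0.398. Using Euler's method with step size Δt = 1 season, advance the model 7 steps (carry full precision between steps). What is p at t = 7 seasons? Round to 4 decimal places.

0.5674

Update rule: p ← p + [m·(1−p) − e·p]·Δt with Δt = 1.
  1  |  dp/dt·Δt = +0.115564  |  p_1 = 0.513564
  2  |  dp/dt·Δt = +0.036749  |  p_2 = 0.550313
  3  |  dp/dt·Δt = +0.011686  |  p_3 = 0.562000
  4  |  dp/dt·Δt = +0.003716  |  p_4 = 0.565716
  5  |  dp/dt·Δt = +0.001182  |  p_5 = 0.566898
  6  |  dp/dt·Δt = +0.000376  |  p_6 = 0.567273
  7  |  dp/dt·Δt = +0.000120  |  p_7 = 0.567393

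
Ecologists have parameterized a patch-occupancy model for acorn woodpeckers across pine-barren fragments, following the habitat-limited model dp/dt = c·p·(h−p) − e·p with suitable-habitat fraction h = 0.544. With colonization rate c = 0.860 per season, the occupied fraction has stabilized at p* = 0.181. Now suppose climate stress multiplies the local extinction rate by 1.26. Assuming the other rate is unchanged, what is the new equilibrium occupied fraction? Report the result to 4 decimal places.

0.0866

Balance c(h−p*) = e gives e = 0.860×(0.544 − 0.18100) = 0.31218.
New p* = 0.544 − e/c = 0.544 − 0.39335/0.86000 = 0.08662.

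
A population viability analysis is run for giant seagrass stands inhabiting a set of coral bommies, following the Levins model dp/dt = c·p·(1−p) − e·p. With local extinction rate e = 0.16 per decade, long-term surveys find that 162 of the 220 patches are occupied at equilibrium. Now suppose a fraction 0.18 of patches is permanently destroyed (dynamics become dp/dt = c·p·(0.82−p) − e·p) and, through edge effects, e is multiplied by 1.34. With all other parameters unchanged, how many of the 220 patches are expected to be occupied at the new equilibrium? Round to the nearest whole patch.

103

Observed p* = 162/220 = 0.73636.
Balance c(1−p*) = e gives c = e/(1 − 0.73636) = 0.16/0.26364 = 0.60689.
New p* = 0.82 − e/c = 0.82 − 0.21440/0.60689 = 0.46672.
Expected occupied = 220 × 0.46672 = 102.68 ≈ 103.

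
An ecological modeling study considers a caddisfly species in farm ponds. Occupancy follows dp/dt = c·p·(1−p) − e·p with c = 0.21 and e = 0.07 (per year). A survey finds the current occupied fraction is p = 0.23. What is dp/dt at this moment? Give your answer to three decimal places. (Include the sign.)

Colonization term: c·p·(1−p) = 0.21×0.23×0.7700 = 0.03719.
Extinction term: e·p = 0.01610.
dp/dt = 0.03719 − 0.01610 = 0.02109.

0.021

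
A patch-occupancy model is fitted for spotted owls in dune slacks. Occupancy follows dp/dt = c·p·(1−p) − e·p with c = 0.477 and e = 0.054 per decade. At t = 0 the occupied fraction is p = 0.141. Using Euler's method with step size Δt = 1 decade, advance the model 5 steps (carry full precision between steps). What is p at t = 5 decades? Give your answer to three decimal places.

Update rule: p ← p + [c·p·(1−p) − e·p]·Δt with Δt = 1.
  1  |  dp/dt·Δt = +0.050160  |  p_1 = 0.191160
  2  |  dp/dt·Δt = +0.063430  |  p_2 = 0.254590
  3  |  dp/dt·Δt = +0.076774  |  p_3 = 0.331364
  4  |  dp/dt·Δt = +0.087791  |  p_4 = 0.419155
  5  |  dp/dt·Δt = +0.093498  |  p_5 = 0.512653

0.513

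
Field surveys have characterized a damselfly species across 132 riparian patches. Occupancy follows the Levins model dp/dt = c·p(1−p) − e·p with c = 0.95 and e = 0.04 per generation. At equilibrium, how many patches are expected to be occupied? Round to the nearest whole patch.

126

p* = 1 − e/c = 1 − 0.04/0.95 = 0.9579.
Expected occupied patches = N × p* = 132 × 0.9579 = 126.44 ≈ 126.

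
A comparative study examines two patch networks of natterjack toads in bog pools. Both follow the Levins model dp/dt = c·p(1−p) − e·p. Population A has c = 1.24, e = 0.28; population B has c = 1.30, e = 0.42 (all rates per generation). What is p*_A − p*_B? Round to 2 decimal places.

A: p*_A = 1 − 0.28/1.24 = 0.7742.
B: p*_B = 1 − 0.42/1.30 = 0.6769.
p*_A − p*_B = 0.7742 − 0.6769 = 0.0973.

0.10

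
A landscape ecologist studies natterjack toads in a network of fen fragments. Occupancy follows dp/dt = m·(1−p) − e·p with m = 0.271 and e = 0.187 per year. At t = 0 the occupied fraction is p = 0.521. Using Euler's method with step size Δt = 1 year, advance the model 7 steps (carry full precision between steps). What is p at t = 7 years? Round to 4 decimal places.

0.5907

Update rule: p ← p + [m·(1−p) − e·p]·Δt with Δt = 1.
t = 1: p = 0.52100 + (+0.03238) = 0.55338
t = 2: p = 0.55338 + (+0.01755) = 0.57093
t = 3: p = 0.57093 + (+0.00951) = 0.58045
t = 4: p = 0.58045 + (+0.00516) = 0.58560
t = 5: p = 0.58560 + (+0.00279) = 0.58840
t = 6: p = 0.58840 + (+0.00151) = 0.58991
t = 7: p = 0.58991 + (+0.00082) = 0.59073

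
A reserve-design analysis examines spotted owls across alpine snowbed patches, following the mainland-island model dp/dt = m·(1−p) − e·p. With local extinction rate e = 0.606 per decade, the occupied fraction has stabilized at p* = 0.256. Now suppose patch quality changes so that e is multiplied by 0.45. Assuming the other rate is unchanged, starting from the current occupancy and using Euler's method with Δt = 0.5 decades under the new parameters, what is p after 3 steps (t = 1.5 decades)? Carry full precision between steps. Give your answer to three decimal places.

Balance m(1−p*) = e·p* gives m = e·p*/(1−p*) = 0.606×0.25600/0.74400 = 0.20852.
Starting from p₀ = 0.25600; update p ← p + (dp/dt)·Δt with the new parameters.
t = 0.5: p = 0.25600 + (+0.04266) = 0.29866
t = 1: p = 0.29866 + (+0.03240) = 0.33106
t = 1.5: p = 0.33106 + (+0.02460) = 0.35566

0.356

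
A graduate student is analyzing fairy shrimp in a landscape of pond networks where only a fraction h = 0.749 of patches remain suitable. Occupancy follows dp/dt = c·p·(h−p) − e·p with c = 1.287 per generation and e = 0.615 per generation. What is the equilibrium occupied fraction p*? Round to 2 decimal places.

Setting dp/dt = 0 and dividing by p* gives c·(h−p*) = e.
So p* = h − e/c = 0.749 − 0.615/1.287 = 0.749 − 0.4779 = 0.2711.

0.27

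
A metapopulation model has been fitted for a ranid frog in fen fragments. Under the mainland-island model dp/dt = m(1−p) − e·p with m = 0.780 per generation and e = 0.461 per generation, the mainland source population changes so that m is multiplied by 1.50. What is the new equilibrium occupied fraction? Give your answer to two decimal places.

0.72

Before: p* = 0.780/(0.780+0.461) = 0.6285.
After: m = 1.17, e = 0.461; p* = 1.17/1.6310 = 0.7174.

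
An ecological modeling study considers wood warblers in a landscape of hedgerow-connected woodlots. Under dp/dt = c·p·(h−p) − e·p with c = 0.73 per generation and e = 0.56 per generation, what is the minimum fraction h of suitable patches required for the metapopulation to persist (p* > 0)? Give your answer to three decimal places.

p* = h − e/c is positive only when h > e/c.
h_min = e/c = 0.56/0.73 = 0.7671.

0.767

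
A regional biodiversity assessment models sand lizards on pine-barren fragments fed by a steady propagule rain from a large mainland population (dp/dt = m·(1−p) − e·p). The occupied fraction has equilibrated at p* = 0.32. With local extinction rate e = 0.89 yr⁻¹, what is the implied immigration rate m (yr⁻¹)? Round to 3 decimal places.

At equilibrium m(1−p*) = e·p*, so m = e·p*/(1−p*).
m = 0.89 × 0.32 / 0.6800 = 0.2848/0.6800 = 0.4188.

0.419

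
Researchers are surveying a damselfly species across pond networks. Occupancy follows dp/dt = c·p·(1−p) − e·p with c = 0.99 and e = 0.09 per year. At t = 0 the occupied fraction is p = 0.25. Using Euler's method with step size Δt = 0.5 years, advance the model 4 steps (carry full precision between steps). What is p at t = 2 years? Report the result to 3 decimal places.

Update rule: p ← p + [c·p·(1−p) − e·p]·Δt with Δt = 0.5.
  1  |  dp/dt·Δt = +0.081562  |  p_1 = 0.331562
  2  |  dp/dt·Δt = +0.094786  |  p_2 = 0.426348
  3  |  dp/dt·Δt = +0.101879  |  p_3 = 0.528228
  4  |  dp/dt·Δt = +0.099585  |  p_4 = 0.627813

0.628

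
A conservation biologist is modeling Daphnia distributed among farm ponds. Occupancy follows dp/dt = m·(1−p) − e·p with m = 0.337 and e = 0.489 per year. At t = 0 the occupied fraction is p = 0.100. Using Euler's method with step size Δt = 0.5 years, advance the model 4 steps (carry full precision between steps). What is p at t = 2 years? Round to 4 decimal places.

Update rule: p ← p + [m·(1−p) − e·p]·Δt with Δt = 0.5.
p: 0.10000 → 0.22720  (Δp = +0.12720)
p: 0.22720 → 0.30187  (Δp = +0.07467)
p: 0.30187 → 0.34570  (Δp = +0.04383)
p: 0.34570 → 0.37142  (Δp = +0.02573)

0.3714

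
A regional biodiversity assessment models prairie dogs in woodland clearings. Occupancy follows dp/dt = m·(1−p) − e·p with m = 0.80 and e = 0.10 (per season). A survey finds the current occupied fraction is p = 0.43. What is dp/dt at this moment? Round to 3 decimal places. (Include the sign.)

Colonization term: m·(1−p) = 0.80×0.5700 = 0.45600.
Extinction term: e·p = 0.04300.
dp/dt = 0.45600 − 0.04300 = 0.41300.

0.413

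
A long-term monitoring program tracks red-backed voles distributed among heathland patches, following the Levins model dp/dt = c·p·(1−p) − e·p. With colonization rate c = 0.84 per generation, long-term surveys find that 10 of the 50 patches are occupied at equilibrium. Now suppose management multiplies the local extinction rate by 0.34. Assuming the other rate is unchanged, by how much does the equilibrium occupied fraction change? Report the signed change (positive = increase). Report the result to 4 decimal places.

Observed p* = 10/50 = 0.20000.
Balance c(1−p*) = e gives e = 0.84×(1 − 0.20000) = 0.67200.
New p* = 1 − e/c = 1 − 0.22848/0.84000 = 0.72800.
Δp* = 0.72800 − 0.20000 = +0.52800.

0.5280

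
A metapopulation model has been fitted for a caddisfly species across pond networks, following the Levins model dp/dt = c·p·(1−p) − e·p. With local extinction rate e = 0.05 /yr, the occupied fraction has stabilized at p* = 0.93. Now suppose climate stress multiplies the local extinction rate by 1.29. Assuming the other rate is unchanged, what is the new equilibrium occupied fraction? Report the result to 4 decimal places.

0.9097

Balance c(1−p*) = e gives c = e/(1 − 0.93000) = 0.05/0.07000 = 0.71429.
New p* = 1 − e/c = 1 − 0.06450/0.71429 = 0.90970.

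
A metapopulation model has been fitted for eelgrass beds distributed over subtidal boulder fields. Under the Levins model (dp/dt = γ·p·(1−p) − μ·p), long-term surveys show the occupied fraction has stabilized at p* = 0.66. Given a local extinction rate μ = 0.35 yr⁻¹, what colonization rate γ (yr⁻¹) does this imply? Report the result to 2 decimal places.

1.03

At equilibrium γ(1−p*) = μ, so γ = μ/(1−p*).
γ = 0.35/(1 − 0.66) = 0.35/0.3400 = 1.0294.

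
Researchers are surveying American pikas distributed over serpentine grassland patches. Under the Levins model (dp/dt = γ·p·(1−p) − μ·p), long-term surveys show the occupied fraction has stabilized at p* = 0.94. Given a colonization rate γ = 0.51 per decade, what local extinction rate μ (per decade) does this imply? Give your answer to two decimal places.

At equilibrium γ(1−p*) = μ.
μ = 0.51 × (1 − 0.94) = 0.51 × 0.0600 = 0.0306.

0.03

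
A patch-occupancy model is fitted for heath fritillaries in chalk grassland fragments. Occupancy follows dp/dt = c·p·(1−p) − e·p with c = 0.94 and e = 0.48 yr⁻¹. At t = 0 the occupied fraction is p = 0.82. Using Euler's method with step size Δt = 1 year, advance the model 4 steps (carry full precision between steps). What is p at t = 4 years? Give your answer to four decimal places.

Update rule: p ← p + [c·p·(1−p) − e·p]·Δt with Δt = 1.
  1  |  dp/dt·Δt = -0.254856  |  p_1 = 0.565144
  2  |  dp/dt·Δt = -0.040258  |  p_2 = 0.524886
  3  |  dp/dt·Δt = -0.017527  |  p_3 = 0.507358
  4  |  dp/dt·Δt = -0.008583  |  p_4 = 0.498775

0.4988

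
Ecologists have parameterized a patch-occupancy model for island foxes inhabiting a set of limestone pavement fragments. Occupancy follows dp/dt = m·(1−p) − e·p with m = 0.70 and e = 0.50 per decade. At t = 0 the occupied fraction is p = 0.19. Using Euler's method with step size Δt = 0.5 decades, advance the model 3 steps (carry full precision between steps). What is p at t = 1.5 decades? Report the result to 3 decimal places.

0.558

Update rule: p ← p + [m·(1−p) − e·p]·Δt with Δt = 0.5.
step 1: Δp = +0.23600, p = 0.42600
step 2: Δp = +0.09440, p = 0.52040
step 3: Δp = +0.03776, p = 0.55816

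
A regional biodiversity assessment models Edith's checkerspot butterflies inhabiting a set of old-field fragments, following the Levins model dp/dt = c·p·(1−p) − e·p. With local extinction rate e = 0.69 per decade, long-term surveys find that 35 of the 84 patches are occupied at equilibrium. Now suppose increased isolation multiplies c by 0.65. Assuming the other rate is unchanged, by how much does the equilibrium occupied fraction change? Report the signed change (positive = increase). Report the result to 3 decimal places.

-0.314

Observed p* = 35/84 = 0.41667.
Balance c(1−p*) = e gives c = e/(1 − 0.41667) = 0.69/0.58333 = 1.18286.
New p* = 1 − e/c = 1 − 0.69000/0.76886 = 0.10257.
Δp* = 0.10257 − 0.41667 = -0.31410.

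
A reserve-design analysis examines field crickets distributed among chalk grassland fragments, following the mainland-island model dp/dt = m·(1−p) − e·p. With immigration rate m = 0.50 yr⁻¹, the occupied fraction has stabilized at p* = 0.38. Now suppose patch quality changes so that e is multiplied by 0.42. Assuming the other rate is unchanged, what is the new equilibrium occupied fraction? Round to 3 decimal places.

Balance m(1−p*) = e·p* gives e = m(1−p*)/p* = 0.50×0.62000/0.38000 = 0.81579.
New p* = m/(m+e) = 0.50000/(0.50000+0.34263) = 0.59338.

0.593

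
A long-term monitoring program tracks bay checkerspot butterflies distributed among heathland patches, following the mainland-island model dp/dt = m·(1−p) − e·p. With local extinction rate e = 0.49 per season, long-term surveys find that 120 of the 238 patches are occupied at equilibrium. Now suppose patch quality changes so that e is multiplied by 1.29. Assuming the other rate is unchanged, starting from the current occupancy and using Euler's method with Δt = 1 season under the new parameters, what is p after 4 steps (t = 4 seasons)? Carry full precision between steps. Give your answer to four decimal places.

Observed p* = 120/238 = 0.50420.
Balance m(1−p*) = e·p* gives m = e·p*/(1−p*) = 0.49×0.50420/0.49580 = 0.49831.
Starting from p₀ = 0.50420; update p ← p + (dp/dt)·Δt with the new parameters.
step 1: Δp = -0.07165, p = 0.43255
step 2: Δp = +0.00934, p = 0.44190
step 3: Δp = -0.00122, p = 0.44068
step 4: Δp = +0.00016, p = 0.44084

0.4408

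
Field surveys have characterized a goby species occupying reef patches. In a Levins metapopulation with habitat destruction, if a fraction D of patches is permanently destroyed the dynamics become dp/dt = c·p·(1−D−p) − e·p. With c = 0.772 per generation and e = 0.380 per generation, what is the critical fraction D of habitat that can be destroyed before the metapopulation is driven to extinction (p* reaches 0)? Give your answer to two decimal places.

0.51

The nontrivial equilibrium is p* = (1−D) − e/c; extinction occurs when this hits zero.
So D_crit = 1 − e/c = 1 − 0.380/0.772 = 1 − 0.4922 = 0.5078.
Note this equals the original equilibrium occupancy — the Levins extinction-debt result.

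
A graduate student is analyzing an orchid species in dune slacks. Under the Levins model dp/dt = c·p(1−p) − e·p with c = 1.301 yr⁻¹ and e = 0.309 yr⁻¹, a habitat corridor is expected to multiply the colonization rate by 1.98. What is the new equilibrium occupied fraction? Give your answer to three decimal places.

0.880

Before: p* = 1 − 0.309/1.301 = 0.7625.
After the change, c = 2.57598, e = 0.309, so p* = 1 − 0.309/2.57598 = 0.8800.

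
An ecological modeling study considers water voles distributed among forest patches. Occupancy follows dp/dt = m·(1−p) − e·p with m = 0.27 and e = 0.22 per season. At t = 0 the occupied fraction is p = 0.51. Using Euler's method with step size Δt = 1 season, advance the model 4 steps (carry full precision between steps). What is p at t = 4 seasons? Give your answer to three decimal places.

0.548

Update rule: p ← p + [m·(1−p) − e·p]·Δt with Δt = 1.
t = 1: p = 0.51000 + (+0.02010) = 0.53010
t = 2: p = 0.53010 + (+0.01025) = 0.54035
t = 3: p = 0.54035 + (+0.00523) = 0.54558
t = 4: p = 0.54558 + (+0.00267) = 0.54825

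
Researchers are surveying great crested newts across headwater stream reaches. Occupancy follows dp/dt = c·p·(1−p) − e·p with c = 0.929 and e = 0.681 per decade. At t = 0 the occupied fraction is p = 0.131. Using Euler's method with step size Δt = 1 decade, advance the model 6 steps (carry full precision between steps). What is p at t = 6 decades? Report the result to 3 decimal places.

Update rule: p ← p + [c·p·(1−p) − e·p]·Δt with Δt = 1.
t = 1: p = 0.13100 + (+0.01655) = 0.14755
t = 2: p = 0.14755 + (+0.01637) = 0.16391
t = 3: p = 0.16391 + (+0.01569) = 0.17960
t = 4: p = 0.17960 + (+0.01457) = 0.19418
t = 5: p = 0.19418 + (+0.01313) = 0.20731
t = 6: p = 0.20731 + (+0.01149) = 0.21879

0.219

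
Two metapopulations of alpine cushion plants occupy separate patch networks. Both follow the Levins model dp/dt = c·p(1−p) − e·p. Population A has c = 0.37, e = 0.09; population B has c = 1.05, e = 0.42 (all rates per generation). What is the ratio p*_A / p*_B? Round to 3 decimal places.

A: p*_A = 1 − 0.09/0.37 = 0.7568.
B: p*_B = 1 − 0.42/1.05 = 0.6000.
p*_A / p*_B = 0.7568/0.6000 = 1.2613.

1.261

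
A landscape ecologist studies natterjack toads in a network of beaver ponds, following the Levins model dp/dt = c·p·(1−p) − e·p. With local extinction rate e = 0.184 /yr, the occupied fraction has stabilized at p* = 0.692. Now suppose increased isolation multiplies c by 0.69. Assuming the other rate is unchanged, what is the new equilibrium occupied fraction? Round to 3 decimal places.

0.554

Balance c(1−p*) = e gives c = e/(1 − 0.69200) = 0.184/0.30800 = 0.59740.
New p* = 1 − e/c = 1 − 0.18400/0.41221 = 0.55363.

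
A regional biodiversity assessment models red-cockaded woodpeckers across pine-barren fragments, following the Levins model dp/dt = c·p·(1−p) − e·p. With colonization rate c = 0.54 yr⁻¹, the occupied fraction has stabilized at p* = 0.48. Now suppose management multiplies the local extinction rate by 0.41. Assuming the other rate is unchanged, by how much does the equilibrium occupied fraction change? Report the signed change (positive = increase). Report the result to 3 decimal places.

Balance c(1−p*) = e gives e = 0.54×(1 − 0.48000) = 0.28080.
New p* = 1 − e/c = 1 − 0.11513/0.54000 = 0.78680.
Δp* = 0.78680 − 0.48000 = +0.30680.

0.307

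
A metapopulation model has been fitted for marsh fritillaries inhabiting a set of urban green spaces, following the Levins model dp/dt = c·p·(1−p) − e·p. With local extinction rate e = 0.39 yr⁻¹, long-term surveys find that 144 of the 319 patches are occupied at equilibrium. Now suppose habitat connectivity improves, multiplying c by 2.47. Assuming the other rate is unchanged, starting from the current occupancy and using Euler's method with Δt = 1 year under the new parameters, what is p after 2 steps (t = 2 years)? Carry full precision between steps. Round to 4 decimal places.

Observed p* = 144/319 = 0.45141.
Balance c(1−p*) = e gives c = e/(1 − 0.45141) = 0.39/0.54859 = 0.71091.
Starting from p₀ = 0.45141; update p ← p + (dp/dt)·Δt with the new parameters.
p: 0.45141 → 0.71020  (Δp = +0.25879)
p: 0.71020 → 0.79463  (Δp = +0.08442)

0.7946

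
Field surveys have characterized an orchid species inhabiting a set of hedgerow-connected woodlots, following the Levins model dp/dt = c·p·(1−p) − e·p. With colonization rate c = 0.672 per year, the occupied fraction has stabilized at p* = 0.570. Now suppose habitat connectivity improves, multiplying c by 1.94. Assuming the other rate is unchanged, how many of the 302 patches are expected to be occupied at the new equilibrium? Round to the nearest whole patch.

235

Balance c(1−p*) = e gives e = 0.672×(1 − 0.57000) = 0.28896.
New p* = 1 − e/c = 1 − 0.28896/1.30368 = 0.77835.
Expected occupied = 302 × 0.77835 = 235.06 ≈ 235.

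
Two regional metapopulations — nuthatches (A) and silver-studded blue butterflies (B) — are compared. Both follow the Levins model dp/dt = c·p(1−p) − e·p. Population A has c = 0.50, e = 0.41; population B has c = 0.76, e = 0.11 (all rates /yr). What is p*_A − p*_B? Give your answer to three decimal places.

-0.675

A: p*_A = 1 − 0.41/0.50 = 0.1800.
B: p*_B = 1 − 0.11/0.76 = 0.8553.
p*_A − p*_B = 0.1800 − 0.8553 = -0.6753.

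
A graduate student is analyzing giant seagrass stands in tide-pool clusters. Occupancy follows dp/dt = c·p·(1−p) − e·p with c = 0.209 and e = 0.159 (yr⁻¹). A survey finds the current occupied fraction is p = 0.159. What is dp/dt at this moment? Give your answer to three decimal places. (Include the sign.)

0.003

Colonization term: c·p·(1−p) = 0.209×0.159×0.8410 = 0.02795.
Extinction term: e·p = 0.02528.
dp/dt = 0.02795 − 0.02528 = 0.00267.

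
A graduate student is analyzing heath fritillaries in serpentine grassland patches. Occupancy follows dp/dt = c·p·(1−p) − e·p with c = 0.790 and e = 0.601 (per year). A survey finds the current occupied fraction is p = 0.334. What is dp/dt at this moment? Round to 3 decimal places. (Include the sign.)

-0.025

Colonization term: c·p·(1−p) = 0.790×0.334×0.6660 = 0.17573.
Extinction term: e·p = 0.20073.
dp/dt = 0.17573 − 0.20073 = -0.02500.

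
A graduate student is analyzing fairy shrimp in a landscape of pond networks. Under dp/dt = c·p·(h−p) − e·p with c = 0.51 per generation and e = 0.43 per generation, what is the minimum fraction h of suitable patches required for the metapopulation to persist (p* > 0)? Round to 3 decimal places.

p* = h − e/c is positive only when h > e/c.
h_min = e/c = 0.43/0.51 = 0.8431.

0.843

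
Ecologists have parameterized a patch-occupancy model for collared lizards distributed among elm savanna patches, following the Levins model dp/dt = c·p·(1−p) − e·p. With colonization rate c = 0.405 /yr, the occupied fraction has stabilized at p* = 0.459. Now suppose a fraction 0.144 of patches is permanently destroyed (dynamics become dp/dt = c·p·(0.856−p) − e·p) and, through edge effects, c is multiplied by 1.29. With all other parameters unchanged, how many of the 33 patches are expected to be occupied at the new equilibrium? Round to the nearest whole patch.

Balance c(1−p*) = e gives e = 0.405×(1 − 0.45900) = 0.21910.
New p* = 0.856 − e/c = 0.856 − 0.21910/0.52245 = 0.43663.
Expected occupied = 33 × 0.43663 = 14.41 ≈ 14.

14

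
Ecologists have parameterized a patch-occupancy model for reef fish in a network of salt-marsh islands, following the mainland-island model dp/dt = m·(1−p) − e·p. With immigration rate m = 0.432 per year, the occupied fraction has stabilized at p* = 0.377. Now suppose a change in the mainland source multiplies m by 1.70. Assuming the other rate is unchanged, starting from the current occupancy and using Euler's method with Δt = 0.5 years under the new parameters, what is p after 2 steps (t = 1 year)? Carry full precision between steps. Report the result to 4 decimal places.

Balance m(1−p*) = e·p* gives e = m(1−p*)/p* = 0.432×0.62300/0.37700 = 0.71389.
Starting from p₀ = 0.37700; update p ← p + (dp/dt)·Δt with the new parameters.
t = 0.5: p = 0.37700 + (+0.09420) = 0.47120
t = 1: p = 0.47120 + (+0.02598) = 0.49718

0.4972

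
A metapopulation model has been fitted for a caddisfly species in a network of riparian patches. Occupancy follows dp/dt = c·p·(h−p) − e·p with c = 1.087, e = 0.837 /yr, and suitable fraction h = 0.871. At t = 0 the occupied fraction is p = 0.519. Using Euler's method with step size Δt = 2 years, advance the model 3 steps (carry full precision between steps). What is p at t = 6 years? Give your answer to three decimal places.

Update rule: p ← p + [c·p·(h−p) − e·p]·Δt with Δt = 2.
step 1: Δp = -0.47164, p = 0.04736
step 2: Δp = +0.00552, p = 0.05288
step 3: Δp = +0.00553, p = 0.05841

0.058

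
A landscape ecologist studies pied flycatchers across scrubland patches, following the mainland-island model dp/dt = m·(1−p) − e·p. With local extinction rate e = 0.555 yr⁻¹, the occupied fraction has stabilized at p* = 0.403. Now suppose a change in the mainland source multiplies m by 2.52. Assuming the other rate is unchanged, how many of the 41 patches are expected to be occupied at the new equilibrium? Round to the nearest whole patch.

26

Balance m(1−p*) = e·p* gives m = e·p*/(1−p*) = 0.555×0.40300/0.59700 = 0.37465.
New p* = m/(m+e) = 0.94412/(0.94412+0.55500) = 0.62978.
Expected occupied = 41 × 0.62978 = 25.82 ≈ 26.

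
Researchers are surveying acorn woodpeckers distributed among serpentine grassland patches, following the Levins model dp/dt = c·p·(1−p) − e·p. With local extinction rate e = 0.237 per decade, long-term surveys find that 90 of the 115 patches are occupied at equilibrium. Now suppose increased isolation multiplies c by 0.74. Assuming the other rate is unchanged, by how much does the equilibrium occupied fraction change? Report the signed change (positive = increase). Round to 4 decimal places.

Observed p* = 90/115 = 0.78261.
Balance c(1−p*) = e gives c = e/(1 − 0.78261) = 0.237/0.21739 = 1.09021.
New p* = 1 − e/c = 1 − 0.23700/0.80676 = 0.70623.
Δp* = 0.70623 − 0.78261 = -0.07638.

-0.0764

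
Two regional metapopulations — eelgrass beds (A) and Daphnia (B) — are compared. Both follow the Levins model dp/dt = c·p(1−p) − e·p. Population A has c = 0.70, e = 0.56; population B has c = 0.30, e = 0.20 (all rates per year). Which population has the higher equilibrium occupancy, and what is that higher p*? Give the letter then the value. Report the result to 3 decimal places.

A: p*_A = 1 − 0.56/0.70 = 0.2000.
B: p*_B = 1 − 0.20/0.30 = 0.3333.
B is higher at 0.3333.

B, 0.333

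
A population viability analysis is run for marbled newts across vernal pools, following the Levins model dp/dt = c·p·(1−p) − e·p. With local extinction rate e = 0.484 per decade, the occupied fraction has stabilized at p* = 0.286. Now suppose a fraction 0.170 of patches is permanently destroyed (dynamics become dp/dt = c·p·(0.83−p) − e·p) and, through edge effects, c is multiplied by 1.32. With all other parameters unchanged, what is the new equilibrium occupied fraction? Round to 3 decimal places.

0.289

Balance c(1−p*) = e gives c = e/(1 − 0.28600) = 0.484/0.71400 = 0.67787.
New p* = 0.83 − e/c = 0.83 − 0.48400/0.89479 = 0.28909.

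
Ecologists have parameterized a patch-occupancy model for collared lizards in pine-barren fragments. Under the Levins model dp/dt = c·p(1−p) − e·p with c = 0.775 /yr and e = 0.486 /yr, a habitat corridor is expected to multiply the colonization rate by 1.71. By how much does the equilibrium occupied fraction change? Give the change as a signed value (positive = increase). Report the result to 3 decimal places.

0.260

Before: p* = 1 − 0.486/0.775 = 0.3729.
After the change, c = 1.32525, e = 0.486, so p* = 1 − 0.486/1.32525 = 0.6333.
Δp* = 0.6333 − 0.3729 = +0.2604.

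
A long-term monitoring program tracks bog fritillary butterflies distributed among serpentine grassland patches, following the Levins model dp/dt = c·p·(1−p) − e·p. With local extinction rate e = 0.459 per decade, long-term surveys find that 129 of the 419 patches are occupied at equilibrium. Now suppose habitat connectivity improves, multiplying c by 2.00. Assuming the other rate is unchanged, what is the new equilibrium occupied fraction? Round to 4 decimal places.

Observed p* = 129/419 = 0.30788.
Balance c(1−p*) = e gives c = e/(1 − 0.30788) = 0.459/0.69212 = 0.66318.
New p* = 1 − e/c = 1 − 0.45900/1.32636 = 0.65394.

0.6539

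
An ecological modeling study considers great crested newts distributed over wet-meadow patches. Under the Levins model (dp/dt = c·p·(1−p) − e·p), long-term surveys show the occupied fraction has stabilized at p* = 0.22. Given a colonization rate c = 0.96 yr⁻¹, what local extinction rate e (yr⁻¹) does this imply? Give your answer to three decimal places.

At equilibrium c(1−p*) = e.
e = 0.96 × (1 − 0.22) = 0.96 × 0.7800 = 0.7488.

0.749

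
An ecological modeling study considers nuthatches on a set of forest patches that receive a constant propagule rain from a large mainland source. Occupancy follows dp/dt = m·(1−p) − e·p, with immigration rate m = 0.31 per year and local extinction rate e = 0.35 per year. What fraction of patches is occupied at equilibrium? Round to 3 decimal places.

At equilibrium the propagule rain into empty patches balances local extinction: m(1−p*) = e·p*.
p* = m/(m+e) = 0.31/(0.31+0.35) = 0.31/0.6600 = 0.4697.

0.470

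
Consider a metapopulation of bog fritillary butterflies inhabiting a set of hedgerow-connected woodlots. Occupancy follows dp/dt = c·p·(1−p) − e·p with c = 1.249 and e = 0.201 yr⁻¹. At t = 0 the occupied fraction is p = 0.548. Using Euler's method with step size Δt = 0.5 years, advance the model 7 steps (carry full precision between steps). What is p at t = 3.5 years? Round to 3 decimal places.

Update rule: p ← p + [c·p·(1−p) − e·p]·Δt with Δt = 0.5.
  1  |  dp/dt·Δt = +0.099612  |  p_1 = 0.647612
  2  |  dp/dt·Δt = +0.077433  |  p_2 = 0.725045
  3  |  dp/dt·Δt = +0.051630  |  p_3 = 0.776675
  4  |  dp/dt·Δt = +0.030264  |  p_4 = 0.806939
  5  |  dp/dt·Δt = +0.016192  |  p_5 = 0.823132
  6  |  dp/dt·Δt = +0.008194  |  p_6 = 0.831325
  7  |  dp/dt·Δt = +0.004021  |  p_7 = 0.835347

0.835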